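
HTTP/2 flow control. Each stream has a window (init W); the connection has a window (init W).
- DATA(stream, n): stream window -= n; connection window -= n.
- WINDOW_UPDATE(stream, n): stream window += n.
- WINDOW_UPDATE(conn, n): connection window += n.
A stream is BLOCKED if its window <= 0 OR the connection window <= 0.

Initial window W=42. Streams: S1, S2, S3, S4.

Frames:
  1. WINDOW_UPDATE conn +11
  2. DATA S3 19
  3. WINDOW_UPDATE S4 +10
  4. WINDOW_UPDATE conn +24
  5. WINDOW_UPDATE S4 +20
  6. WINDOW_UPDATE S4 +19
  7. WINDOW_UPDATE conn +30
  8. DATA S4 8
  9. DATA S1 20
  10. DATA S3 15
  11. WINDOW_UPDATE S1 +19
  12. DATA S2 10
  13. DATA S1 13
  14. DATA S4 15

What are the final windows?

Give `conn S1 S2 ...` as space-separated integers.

Op 1: conn=53 S1=42 S2=42 S3=42 S4=42 blocked=[]
Op 2: conn=34 S1=42 S2=42 S3=23 S4=42 blocked=[]
Op 3: conn=34 S1=42 S2=42 S3=23 S4=52 blocked=[]
Op 4: conn=58 S1=42 S2=42 S3=23 S4=52 blocked=[]
Op 5: conn=58 S1=42 S2=42 S3=23 S4=72 blocked=[]
Op 6: conn=58 S1=42 S2=42 S3=23 S4=91 blocked=[]
Op 7: conn=88 S1=42 S2=42 S3=23 S4=91 blocked=[]
Op 8: conn=80 S1=42 S2=42 S3=23 S4=83 blocked=[]
Op 9: conn=60 S1=22 S2=42 S3=23 S4=83 blocked=[]
Op 10: conn=45 S1=22 S2=42 S3=8 S4=83 blocked=[]
Op 11: conn=45 S1=41 S2=42 S3=8 S4=83 blocked=[]
Op 12: conn=35 S1=41 S2=32 S3=8 S4=83 blocked=[]
Op 13: conn=22 S1=28 S2=32 S3=8 S4=83 blocked=[]
Op 14: conn=7 S1=28 S2=32 S3=8 S4=68 blocked=[]

Answer: 7 28 32 8 68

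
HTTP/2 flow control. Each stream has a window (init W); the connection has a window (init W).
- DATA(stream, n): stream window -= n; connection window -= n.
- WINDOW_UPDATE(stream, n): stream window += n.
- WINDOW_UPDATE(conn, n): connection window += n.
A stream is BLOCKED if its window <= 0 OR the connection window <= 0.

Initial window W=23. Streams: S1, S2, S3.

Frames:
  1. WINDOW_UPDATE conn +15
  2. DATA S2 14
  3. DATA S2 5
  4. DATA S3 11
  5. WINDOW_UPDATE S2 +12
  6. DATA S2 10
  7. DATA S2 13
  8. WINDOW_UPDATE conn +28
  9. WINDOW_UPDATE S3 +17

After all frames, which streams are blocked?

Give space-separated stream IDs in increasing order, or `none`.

Answer: S2

Derivation:
Op 1: conn=38 S1=23 S2=23 S3=23 blocked=[]
Op 2: conn=24 S1=23 S2=9 S3=23 blocked=[]
Op 3: conn=19 S1=23 S2=4 S3=23 blocked=[]
Op 4: conn=8 S1=23 S2=4 S3=12 blocked=[]
Op 5: conn=8 S1=23 S2=16 S3=12 blocked=[]
Op 6: conn=-2 S1=23 S2=6 S3=12 blocked=[1, 2, 3]
Op 7: conn=-15 S1=23 S2=-7 S3=12 blocked=[1, 2, 3]
Op 8: conn=13 S1=23 S2=-7 S3=12 blocked=[2]
Op 9: conn=13 S1=23 S2=-7 S3=29 blocked=[2]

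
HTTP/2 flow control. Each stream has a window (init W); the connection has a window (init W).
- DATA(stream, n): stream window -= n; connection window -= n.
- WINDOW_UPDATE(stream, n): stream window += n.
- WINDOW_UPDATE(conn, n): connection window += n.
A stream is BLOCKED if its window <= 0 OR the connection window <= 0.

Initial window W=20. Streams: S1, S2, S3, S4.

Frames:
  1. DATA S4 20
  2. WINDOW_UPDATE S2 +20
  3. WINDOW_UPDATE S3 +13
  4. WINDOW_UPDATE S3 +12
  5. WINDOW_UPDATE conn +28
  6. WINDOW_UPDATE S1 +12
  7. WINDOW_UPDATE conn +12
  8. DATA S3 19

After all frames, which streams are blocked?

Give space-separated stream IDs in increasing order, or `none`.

Op 1: conn=0 S1=20 S2=20 S3=20 S4=0 blocked=[1, 2, 3, 4]
Op 2: conn=0 S1=20 S2=40 S3=20 S4=0 blocked=[1, 2, 3, 4]
Op 3: conn=0 S1=20 S2=40 S3=33 S4=0 blocked=[1, 2, 3, 4]
Op 4: conn=0 S1=20 S2=40 S3=45 S4=0 blocked=[1, 2, 3, 4]
Op 5: conn=28 S1=20 S2=40 S3=45 S4=0 blocked=[4]
Op 6: conn=28 S1=32 S2=40 S3=45 S4=0 blocked=[4]
Op 7: conn=40 S1=32 S2=40 S3=45 S4=0 blocked=[4]
Op 8: conn=21 S1=32 S2=40 S3=26 S4=0 blocked=[4]

Answer: S4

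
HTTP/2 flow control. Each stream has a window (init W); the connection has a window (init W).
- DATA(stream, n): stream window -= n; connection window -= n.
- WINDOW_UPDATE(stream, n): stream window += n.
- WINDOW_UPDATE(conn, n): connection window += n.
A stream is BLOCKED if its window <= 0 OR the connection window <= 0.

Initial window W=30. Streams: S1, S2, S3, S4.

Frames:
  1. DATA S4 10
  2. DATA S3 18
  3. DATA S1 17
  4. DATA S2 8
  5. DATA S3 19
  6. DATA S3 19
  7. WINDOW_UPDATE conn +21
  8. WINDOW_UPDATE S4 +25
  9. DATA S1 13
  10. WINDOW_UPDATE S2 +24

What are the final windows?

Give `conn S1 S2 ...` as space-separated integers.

Op 1: conn=20 S1=30 S2=30 S3=30 S4=20 blocked=[]
Op 2: conn=2 S1=30 S2=30 S3=12 S4=20 blocked=[]
Op 3: conn=-15 S1=13 S2=30 S3=12 S4=20 blocked=[1, 2, 3, 4]
Op 4: conn=-23 S1=13 S2=22 S3=12 S4=20 blocked=[1, 2, 3, 4]
Op 5: conn=-42 S1=13 S2=22 S3=-7 S4=20 blocked=[1, 2, 3, 4]
Op 6: conn=-61 S1=13 S2=22 S3=-26 S4=20 blocked=[1, 2, 3, 4]
Op 7: conn=-40 S1=13 S2=22 S3=-26 S4=20 blocked=[1, 2, 3, 4]
Op 8: conn=-40 S1=13 S2=22 S3=-26 S4=45 blocked=[1, 2, 3, 4]
Op 9: conn=-53 S1=0 S2=22 S3=-26 S4=45 blocked=[1, 2, 3, 4]
Op 10: conn=-53 S1=0 S2=46 S3=-26 S4=45 blocked=[1, 2, 3, 4]

Answer: -53 0 46 -26 45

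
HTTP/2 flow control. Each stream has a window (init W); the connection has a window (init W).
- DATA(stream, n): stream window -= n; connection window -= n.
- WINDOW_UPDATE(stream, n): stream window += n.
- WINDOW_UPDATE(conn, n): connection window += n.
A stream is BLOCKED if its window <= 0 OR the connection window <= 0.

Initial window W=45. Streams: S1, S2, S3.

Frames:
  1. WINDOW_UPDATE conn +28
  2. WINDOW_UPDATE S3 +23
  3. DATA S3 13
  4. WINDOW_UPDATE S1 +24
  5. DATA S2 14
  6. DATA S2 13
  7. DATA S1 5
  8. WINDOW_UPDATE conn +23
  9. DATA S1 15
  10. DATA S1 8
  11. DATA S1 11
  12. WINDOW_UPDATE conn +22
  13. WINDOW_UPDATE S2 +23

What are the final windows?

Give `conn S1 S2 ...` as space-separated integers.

Answer: 39 30 41 55

Derivation:
Op 1: conn=73 S1=45 S2=45 S3=45 blocked=[]
Op 2: conn=73 S1=45 S2=45 S3=68 blocked=[]
Op 3: conn=60 S1=45 S2=45 S3=55 blocked=[]
Op 4: conn=60 S1=69 S2=45 S3=55 blocked=[]
Op 5: conn=46 S1=69 S2=31 S3=55 blocked=[]
Op 6: conn=33 S1=69 S2=18 S3=55 blocked=[]
Op 7: conn=28 S1=64 S2=18 S3=55 blocked=[]
Op 8: conn=51 S1=64 S2=18 S3=55 blocked=[]
Op 9: conn=36 S1=49 S2=18 S3=55 blocked=[]
Op 10: conn=28 S1=41 S2=18 S3=55 blocked=[]
Op 11: conn=17 S1=30 S2=18 S3=55 blocked=[]
Op 12: conn=39 S1=30 S2=18 S3=55 blocked=[]
Op 13: conn=39 S1=30 S2=41 S3=55 blocked=[]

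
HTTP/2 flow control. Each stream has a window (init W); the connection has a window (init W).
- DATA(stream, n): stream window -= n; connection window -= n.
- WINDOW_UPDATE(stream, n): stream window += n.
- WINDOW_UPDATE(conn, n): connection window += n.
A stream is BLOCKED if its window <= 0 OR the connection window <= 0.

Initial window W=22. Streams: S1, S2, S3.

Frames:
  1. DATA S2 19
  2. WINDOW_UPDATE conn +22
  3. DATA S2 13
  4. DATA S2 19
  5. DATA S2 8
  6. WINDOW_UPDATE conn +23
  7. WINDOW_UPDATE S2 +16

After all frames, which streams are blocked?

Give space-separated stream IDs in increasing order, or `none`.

Answer: S2

Derivation:
Op 1: conn=3 S1=22 S2=3 S3=22 blocked=[]
Op 2: conn=25 S1=22 S2=3 S3=22 blocked=[]
Op 3: conn=12 S1=22 S2=-10 S3=22 blocked=[2]
Op 4: conn=-7 S1=22 S2=-29 S3=22 blocked=[1, 2, 3]
Op 5: conn=-15 S1=22 S2=-37 S3=22 blocked=[1, 2, 3]
Op 6: conn=8 S1=22 S2=-37 S3=22 blocked=[2]
Op 7: conn=8 S1=22 S2=-21 S3=22 blocked=[2]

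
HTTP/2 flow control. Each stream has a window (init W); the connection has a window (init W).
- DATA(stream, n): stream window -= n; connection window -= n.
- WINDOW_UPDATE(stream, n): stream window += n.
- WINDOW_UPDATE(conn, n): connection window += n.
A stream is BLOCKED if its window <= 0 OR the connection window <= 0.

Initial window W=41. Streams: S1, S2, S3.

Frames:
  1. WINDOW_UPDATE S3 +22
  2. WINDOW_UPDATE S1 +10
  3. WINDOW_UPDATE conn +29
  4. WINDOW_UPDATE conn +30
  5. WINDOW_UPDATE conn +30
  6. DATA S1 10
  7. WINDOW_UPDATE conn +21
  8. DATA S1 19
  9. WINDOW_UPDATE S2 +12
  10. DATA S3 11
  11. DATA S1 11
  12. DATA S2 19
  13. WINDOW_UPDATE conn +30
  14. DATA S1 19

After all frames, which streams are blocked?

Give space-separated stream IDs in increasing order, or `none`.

Answer: S1

Derivation:
Op 1: conn=41 S1=41 S2=41 S3=63 blocked=[]
Op 2: conn=41 S1=51 S2=41 S3=63 blocked=[]
Op 3: conn=70 S1=51 S2=41 S3=63 blocked=[]
Op 4: conn=100 S1=51 S2=41 S3=63 blocked=[]
Op 5: conn=130 S1=51 S2=41 S3=63 blocked=[]
Op 6: conn=120 S1=41 S2=41 S3=63 blocked=[]
Op 7: conn=141 S1=41 S2=41 S3=63 blocked=[]
Op 8: conn=122 S1=22 S2=41 S3=63 blocked=[]
Op 9: conn=122 S1=22 S2=53 S3=63 blocked=[]
Op 10: conn=111 S1=22 S2=53 S3=52 blocked=[]
Op 11: conn=100 S1=11 S2=53 S3=52 blocked=[]
Op 12: conn=81 S1=11 S2=34 S3=52 blocked=[]
Op 13: conn=111 S1=11 S2=34 S3=52 blocked=[]
Op 14: conn=92 S1=-8 S2=34 S3=52 blocked=[1]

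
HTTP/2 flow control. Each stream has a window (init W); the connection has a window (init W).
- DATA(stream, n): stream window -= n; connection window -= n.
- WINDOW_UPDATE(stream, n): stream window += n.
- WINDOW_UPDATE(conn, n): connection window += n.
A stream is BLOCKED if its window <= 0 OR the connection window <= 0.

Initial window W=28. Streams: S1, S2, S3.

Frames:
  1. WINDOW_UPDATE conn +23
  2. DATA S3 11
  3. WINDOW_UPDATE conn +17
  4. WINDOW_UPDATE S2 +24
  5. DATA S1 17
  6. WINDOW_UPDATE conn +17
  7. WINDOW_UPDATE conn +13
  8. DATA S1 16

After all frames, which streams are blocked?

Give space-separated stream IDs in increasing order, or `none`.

Answer: S1

Derivation:
Op 1: conn=51 S1=28 S2=28 S3=28 blocked=[]
Op 2: conn=40 S1=28 S2=28 S3=17 blocked=[]
Op 3: conn=57 S1=28 S2=28 S3=17 blocked=[]
Op 4: conn=57 S1=28 S2=52 S3=17 blocked=[]
Op 5: conn=40 S1=11 S2=52 S3=17 blocked=[]
Op 6: conn=57 S1=11 S2=52 S3=17 blocked=[]
Op 7: conn=70 S1=11 S2=52 S3=17 blocked=[]
Op 8: conn=54 S1=-5 S2=52 S3=17 blocked=[1]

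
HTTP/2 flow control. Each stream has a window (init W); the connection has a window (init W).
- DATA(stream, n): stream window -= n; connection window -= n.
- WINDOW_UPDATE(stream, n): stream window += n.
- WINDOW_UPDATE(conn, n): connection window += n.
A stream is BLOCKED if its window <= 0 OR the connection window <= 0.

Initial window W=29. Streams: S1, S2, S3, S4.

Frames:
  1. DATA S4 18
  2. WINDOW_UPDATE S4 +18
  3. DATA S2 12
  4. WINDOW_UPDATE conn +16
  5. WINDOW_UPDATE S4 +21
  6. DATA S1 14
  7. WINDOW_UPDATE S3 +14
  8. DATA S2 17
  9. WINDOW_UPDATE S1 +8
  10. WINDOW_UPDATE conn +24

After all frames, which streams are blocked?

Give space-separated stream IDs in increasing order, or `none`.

Answer: S2

Derivation:
Op 1: conn=11 S1=29 S2=29 S3=29 S4=11 blocked=[]
Op 2: conn=11 S1=29 S2=29 S3=29 S4=29 blocked=[]
Op 3: conn=-1 S1=29 S2=17 S3=29 S4=29 blocked=[1, 2, 3, 4]
Op 4: conn=15 S1=29 S2=17 S3=29 S4=29 blocked=[]
Op 5: conn=15 S1=29 S2=17 S3=29 S4=50 blocked=[]
Op 6: conn=1 S1=15 S2=17 S3=29 S4=50 blocked=[]
Op 7: conn=1 S1=15 S2=17 S3=43 S4=50 blocked=[]
Op 8: conn=-16 S1=15 S2=0 S3=43 S4=50 blocked=[1, 2, 3, 4]
Op 9: conn=-16 S1=23 S2=0 S3=43 S4=50 blocked=[1, 2, 3, 4]
Op 10: conn=8 S1=23 S2=0 S3=43 S4=50 blocked=[2]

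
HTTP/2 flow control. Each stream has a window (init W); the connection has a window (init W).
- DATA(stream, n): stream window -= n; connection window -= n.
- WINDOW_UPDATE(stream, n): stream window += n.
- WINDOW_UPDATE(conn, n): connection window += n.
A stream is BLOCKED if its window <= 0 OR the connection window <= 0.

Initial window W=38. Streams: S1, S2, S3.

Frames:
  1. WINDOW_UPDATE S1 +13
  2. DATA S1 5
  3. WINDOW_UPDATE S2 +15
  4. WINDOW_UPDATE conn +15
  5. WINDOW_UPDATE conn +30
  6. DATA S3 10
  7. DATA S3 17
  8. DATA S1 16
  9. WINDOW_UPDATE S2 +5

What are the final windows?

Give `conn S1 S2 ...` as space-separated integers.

Answer: 35 30 58 11

Derivation:
Op 1: conn=38 S1=51 S2=38 S3=38 blocked=[]
Op 2: conn=33 S1=46 S2=38 S3=38 blocked=[]
Op 3: conn=33 S1=46 S2=53 S3=38 blocked=[]
Op 4: conn=48 S1=46 S2=53 S3=38 blocked=[]
Op 5: conn=78 S1=46 S2=53 S3=38 blocked=[]
Op 6: conn=68 S1=46 S2=53 S3=28 blocked=[]
Op 7: conn=51 S1=46 S2=53 S3=11 blocked=[]
Op 8: conn=35 S1=30 S2=53 S3=11 blocked=[]
Op 9: conn=35 S1=30 S2=58 S3=11 blocked=[]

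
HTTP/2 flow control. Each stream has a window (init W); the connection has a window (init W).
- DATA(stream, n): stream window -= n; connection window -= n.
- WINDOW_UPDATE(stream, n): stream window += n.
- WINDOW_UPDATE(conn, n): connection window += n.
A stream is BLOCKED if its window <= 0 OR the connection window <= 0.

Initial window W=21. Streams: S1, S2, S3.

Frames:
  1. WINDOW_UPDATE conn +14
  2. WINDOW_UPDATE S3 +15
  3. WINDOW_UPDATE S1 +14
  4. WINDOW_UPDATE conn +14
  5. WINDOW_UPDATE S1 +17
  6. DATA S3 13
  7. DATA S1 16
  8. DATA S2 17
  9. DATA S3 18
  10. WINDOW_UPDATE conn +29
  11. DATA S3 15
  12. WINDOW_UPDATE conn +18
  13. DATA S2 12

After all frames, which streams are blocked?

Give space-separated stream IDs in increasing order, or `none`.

Answer: S2 S3

Derivation:
Op 1: conn=35 S1=21 S2=21 S3=21 blocked=[]
Op 2: conn=35 S1=21 S2=21 S3=36 blocked=[]
Op 3: conn=35 S1=35 S2=21 S3=36 blocked=[]
Op 4: conn=49 S1=35 S2=21 S3=36 blocked=[]
Op 5: conn=49 S1=52 S2=21 S3=36 blocked=[]
Op 6: conn=36 S1=52 S2=21 S3=23 blocked=[]
Op 7: conn=20 S1=36 S2=21 S3=23 blocked=[]
Op 8: conn=3 S1=36 S2=4 S3=23 blocked=[]
Op 9: conn=-15 S1=36 S2=4 S3=5 blocked=[1, 2, 3]
Op 10: conn=14 S1=36 S2=4 S3=5 blocked=[]
Op 11: conn=-1 S1=36 S2=4 S3=-10 blocked=[1, 2, 3]
Op 12: conn=17 S1=36 S2=4 S3=-10 blocked=[3]
Op 13: conn=5 S1=36 S2=-8 S3=-10 blocked=[2, 3]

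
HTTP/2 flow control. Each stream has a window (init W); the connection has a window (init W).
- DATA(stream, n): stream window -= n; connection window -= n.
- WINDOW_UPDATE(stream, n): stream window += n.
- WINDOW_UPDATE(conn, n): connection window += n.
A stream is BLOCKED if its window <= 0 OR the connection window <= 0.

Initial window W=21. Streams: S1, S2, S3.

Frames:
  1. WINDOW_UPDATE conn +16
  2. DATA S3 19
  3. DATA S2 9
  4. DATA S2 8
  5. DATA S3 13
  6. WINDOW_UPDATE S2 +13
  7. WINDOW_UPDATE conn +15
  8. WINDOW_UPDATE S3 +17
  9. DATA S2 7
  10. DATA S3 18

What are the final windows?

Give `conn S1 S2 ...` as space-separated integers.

Answer: -22 21 10 -12

Derivation:
Op 1: conn=37 S1=21 S2=21 S3=21 blocked=[]
Op 2: conn=18 S1=21 S2=21 S3=2 blocked=[]
Op 3: conn=9 S1=21 S2=12 S3=2 blocked=[]
Op 4: conn=1 S1=21 S2=4 S3=2 blocked=[]
Op 5: conn=-12 S1=21 S2=4 S3=-11 blocked=[1, 2, 3]
Op 6: conn=-12 S1=21 S2=17 S3=-11 blocked=[1, 2, 3]
Op 7: conn=3 S1=21 S2=17 S3=-11 blocked=[3]
Op 8: conn=3 S1=21 S2=17 S3=6 blocked=[]
Op 9: conn=-4 S1=21 S2=10 S3=6 blocked=[1, 2, 3]
Op 10: conn=-22 S1=21 S2=10 S3=-12 blocked=[1, 2, 3]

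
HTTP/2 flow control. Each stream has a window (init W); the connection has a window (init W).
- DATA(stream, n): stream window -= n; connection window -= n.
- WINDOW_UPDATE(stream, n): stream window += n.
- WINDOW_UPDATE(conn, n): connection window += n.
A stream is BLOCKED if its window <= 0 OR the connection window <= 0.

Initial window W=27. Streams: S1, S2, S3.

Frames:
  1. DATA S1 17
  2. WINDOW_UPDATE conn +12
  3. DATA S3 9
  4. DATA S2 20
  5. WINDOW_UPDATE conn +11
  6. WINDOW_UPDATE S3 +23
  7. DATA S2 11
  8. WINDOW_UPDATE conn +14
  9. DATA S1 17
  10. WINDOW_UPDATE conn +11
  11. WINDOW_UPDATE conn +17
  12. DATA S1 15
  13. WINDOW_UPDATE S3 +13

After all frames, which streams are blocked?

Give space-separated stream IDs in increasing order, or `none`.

Op 1: conn=10 S1=10 S2=27 S3=27 blocked=[]
Op 2: conn=22 S1=10 S2=27 S3=27 blocked=[]
Op 3: conn=13 S1=10 S2=27 S3=18 blocked=[]
Op 4: conn=-7 S1=10 S2=7 S3=18 blocked=[1, 2, 3]
Op 5: conn=4 S1=10 S2=7 S3=18 blocked=[]
Op 6: conn=4 S1=10 S2=7 S3=41 blocked=[]
Op 7: conn=-7 S1=10 S2=-4 S3=41 blocked=[1, 2, 3]
Op 8: conn=7 S1=10 S2=-4 S3=41 blocked=[2]
Op 9: conn=-10 S1=-7 S2=-4 S3=41 blocked=[1, 2, 3]
Op 10: conn=1 S1=-7 S2=-4 S3=41 blocked=[1, 2]
Op 11: conn=18 S1=-7 S2=-4 S3=41 blocked=[1, 2]
Op 12: conn=3 S1=-22 S2=-4 S3=41 blocked=[1, 2]
Op 13: conn=3 S1=-22 S2=-4 S3=54 blocked=[1, 2]

Answer: S1 S2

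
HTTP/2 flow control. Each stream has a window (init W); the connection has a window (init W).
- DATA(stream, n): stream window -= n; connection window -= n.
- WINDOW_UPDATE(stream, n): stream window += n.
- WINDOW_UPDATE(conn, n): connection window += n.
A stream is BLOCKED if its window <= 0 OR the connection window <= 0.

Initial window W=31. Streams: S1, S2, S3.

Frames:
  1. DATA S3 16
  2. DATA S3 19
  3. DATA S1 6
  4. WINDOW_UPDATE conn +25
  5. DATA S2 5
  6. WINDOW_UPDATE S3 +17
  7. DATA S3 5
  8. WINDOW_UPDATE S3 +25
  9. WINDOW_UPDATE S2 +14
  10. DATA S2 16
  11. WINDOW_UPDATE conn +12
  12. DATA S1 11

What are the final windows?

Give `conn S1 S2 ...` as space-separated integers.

Op 1: conn=15 S1=31 S2=31 S3=15 blocked=[]
Op 2: conn=-4 S1=31 S2=31 S3=-4 blocked=[1, 2, 3]
Op 3: conn=-10 S1=25 S2=31 S3=-4 blocked=[1, 2, 3]
Op 4: conn=15 S1=25 S2=31 S3=-4 blocked=[3]
Op 5: conn=10 S1=25 S2=26 S3=-4 blocked=[3]
Op 6: conn=10 S1=25 S2=26 S3=13 blocked=[]
Op 7: conn=5 S1=25 S2=26 S3=8 blocked=[]
Op 8: conn=5 S1=25 S2=26 S3=33 blocked=[]
Op 9: conn=5 S1=25 S2=40 S3=33 blocked=[]
Op 10: conn=-11 S1=25 S2=24 S3=33 blocked=[1, 2, 3]
Op 11: conn=1 S1=25 S2=24 S3=33 blocked=[]
Op 12: conn=-10 S1=14 S2=24 S3=33 blocked=[1, 2, 3]

Answer: -10 14 24 33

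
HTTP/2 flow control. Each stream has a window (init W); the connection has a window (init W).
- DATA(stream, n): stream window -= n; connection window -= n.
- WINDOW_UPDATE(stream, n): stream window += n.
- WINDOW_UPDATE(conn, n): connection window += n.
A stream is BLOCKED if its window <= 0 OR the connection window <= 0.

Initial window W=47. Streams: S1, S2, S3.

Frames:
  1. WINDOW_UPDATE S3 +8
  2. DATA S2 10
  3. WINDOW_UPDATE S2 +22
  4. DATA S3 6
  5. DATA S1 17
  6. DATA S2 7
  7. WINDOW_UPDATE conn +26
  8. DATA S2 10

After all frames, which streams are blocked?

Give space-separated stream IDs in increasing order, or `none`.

Answer: none

Derivation:
Op 1: conn=47 S1=47 S2=47 S3=55 blocked=[]
Op 2: conn=37 S1=47 S2=37 S3=55 blocked=[]
Op 3: conn=37 S1=47 S2=59 S3=55 blocked=[]
Op 4: conn=31 S1=47 S2=59 S3=49 blocked=[]
Op 5: conn=14 S1=30 S2=59 S3=49 blocked=[]
Op 6: conn=7 S1=30 S2=52 S3=49 blocked=[]
Op 7: conn=33 S1=30 S2=52 S3=49 blocked=[]
Op 8: conn=23 S1=30 S2=42 S3=49 blocked=[]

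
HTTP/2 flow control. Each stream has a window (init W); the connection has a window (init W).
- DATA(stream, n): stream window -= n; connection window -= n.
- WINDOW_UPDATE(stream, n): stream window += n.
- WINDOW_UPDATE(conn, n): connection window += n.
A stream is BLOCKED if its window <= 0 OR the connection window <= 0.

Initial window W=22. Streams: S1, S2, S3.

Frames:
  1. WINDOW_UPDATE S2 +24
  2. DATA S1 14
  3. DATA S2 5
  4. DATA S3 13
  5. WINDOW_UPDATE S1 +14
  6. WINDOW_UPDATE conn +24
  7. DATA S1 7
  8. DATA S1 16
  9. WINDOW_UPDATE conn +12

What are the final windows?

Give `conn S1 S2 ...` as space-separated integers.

Op 1: conn=22 S1=22 S2=46 S3=22 blocked=[]
Op 2: conn=8 S1=8 S2=46 S3=22 blocked=[]
Op 3: conn=3 S1=8 S2=41 S3=22 blocked=[]
Op 4: conn=-10 S1=8 S2=41 S3=9 blocked=[1, 2, 3]
Op 5: conn=-10 S1=22 S2=41 S3=9 blocked=[1, 2, 3]
Op 6: conn=14 S1=22 S2=41 S3=9 blocked=[]
Op 7: conn=7 S1=15 S2=41 S3=9 blocked=[]
Op 8: conn=-9 S1=-1 S2=41 S3=9 blocked=[1, 2, 3]
Op 9: conn=3 S1=-1 S2=41 S3=9 blocked=[1]

Answer: 3 -1 41 9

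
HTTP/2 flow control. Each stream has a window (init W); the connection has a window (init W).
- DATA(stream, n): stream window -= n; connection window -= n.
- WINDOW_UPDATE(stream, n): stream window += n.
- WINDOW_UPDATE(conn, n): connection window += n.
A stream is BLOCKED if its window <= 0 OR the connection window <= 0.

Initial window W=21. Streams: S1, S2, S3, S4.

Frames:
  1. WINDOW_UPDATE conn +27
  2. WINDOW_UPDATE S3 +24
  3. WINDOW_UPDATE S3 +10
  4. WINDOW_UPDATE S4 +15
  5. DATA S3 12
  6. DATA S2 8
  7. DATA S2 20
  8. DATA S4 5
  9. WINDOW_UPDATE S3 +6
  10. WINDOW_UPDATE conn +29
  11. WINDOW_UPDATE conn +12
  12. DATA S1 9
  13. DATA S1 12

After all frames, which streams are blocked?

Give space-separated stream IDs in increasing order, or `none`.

Answer: S1 S2

Derivation:
Op 1: conn=48 S1=21 S2=21 S3=21 S4=21 blocked=[]
Op 2: conn=48 S1=21 S2=21 S3=45 S4=21 blocked=[]
Op 3: conn=48 S1=21 S2=21 S3=55 S4=21 blocked=[]
Op 4: conn=48 S1=21 S2=21 S3=55 S4=36 blocked=[]
Op 5: conn=36 S1=21 S2=21 S3=43 S4=36 blocked=[]
Op 6: conn=28 S1=21 S2=13 S3=43 S4=36 blocked=[]
Op 7: conn=8 S1=21 S2=-7 S3=43 S4=36 blocked=[2]
Op 8: conn=3 S1=21 S2=-7 S3=43 S4=31 blocked=[2]
Op 9: conn=3 S1=21 S2=-7 S3=49 S4=31 blocked=[2]
Op 10: conn=32 S1=21 S2=-7 S3=49 S4=31 blocked=[2]
Op 11: conn=44 S1=21 S2=-7 S3=49 S4=31 blocked=[2]
Op 12: conn=35 S1=12 S2=-7 S3=49 S4=31 blocked=[2]
Op 13: conn=23 S1=0 S2=-7 S3=49 S4=31 blocked=[1, 2]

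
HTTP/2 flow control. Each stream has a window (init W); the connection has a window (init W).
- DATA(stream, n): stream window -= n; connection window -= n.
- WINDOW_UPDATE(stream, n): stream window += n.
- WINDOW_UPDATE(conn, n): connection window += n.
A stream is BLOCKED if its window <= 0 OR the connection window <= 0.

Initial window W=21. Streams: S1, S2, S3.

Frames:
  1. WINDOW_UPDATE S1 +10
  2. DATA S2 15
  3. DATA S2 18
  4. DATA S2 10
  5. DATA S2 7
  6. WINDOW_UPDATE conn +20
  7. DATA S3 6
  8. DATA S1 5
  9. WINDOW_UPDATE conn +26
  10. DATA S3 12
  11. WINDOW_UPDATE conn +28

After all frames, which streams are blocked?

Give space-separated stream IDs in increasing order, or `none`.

Op 1: conn=21 S1=31 S2=21 S3=21 blocked=[]
Op 2: conn=6 S1=31 S2=6 S3=21 blocked=[]
Op 3: conn=-12 S1=31 S2=-12 S3=21 blocked=[1, 2, 3]
Op 4: conn=-22 S1=31 S2=-22 S3=21 blocked=[1, 2, 3]
Op 5: conn=-29 S1=31 S2=-29 S3=21 blocked=[1, 2, 3]
Op 6: conn=-9 S1=31 S2=-29 S3=21 blocked=[1, 2, 3]
Op 7: conn=-15 S1=31 S2=-29 S3=15 blocked=[1, 2, 3]
Op 8: conn=-20 S1=26 S2=-29 S3=15 blocked=[1, 2, 3]
Op 9: conn=6 S1=26 S2=-29 S3=15 blocked=[2]
Op 10: conn=-6 S1=26 S2=-29 S3=3 blocked=[1, 2, 3]
Op 11: conn=22 S1=26 S2=-29 S3=3 blocked=[2]

Answer: S2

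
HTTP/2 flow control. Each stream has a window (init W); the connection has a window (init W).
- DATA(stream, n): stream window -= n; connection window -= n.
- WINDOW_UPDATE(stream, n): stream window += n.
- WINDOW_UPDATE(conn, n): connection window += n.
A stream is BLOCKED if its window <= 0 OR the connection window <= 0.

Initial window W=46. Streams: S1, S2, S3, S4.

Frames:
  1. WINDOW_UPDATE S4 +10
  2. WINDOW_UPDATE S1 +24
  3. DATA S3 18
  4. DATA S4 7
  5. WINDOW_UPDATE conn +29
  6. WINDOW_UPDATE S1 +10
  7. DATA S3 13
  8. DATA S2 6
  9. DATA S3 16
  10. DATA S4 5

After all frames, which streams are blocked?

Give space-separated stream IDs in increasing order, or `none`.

Op 1: conn=46 S1=46 S2=46 S3=46 S4=56 blocked=[]
Op 2: conn=46 S1=70 S2=46 S3=46 S4=56 blocked=[]
Op 3: conn=28 S1=70 S2=46 S3=28 S4=56 blocked=[]
Op 4: conn=21 S1=70 S2=46 S3=28 S4=49 blocked=[]
Op 5: conn=50 S1=70 S2=46 S3=28 S4=49 blocked=[]
Op 6: conn=50 S1=80 S2=46 S3=28 S4=49 blocked=[]
Op 7: conn=37 S1=80 S2=46 S3=15 S4=49 blocked=[]
Op 8: conn=31 S1=80 S2=40 S3=15 S4=49 blocked=[]
Op 9: conn=15 S1=80 S2=40 S3=-1 S4=49 blocked=[3]
Op 10: conn=10 S1=80 S2=40 S3=-1 S4=44 blocked=[3]

Answer: S3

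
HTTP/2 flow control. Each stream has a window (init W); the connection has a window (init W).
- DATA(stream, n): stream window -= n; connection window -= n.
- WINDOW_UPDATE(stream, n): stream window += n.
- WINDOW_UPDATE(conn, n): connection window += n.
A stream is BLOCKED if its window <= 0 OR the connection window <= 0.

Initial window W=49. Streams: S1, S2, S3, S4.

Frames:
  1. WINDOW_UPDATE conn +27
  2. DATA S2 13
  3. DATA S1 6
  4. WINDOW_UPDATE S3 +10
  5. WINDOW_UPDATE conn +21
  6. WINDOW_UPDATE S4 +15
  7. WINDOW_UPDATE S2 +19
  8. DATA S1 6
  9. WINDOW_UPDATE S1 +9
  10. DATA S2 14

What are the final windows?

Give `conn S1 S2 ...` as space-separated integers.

Op 1: conn=76 S1=49 S2=49 S3=49 S4=49 blocked=[]
Op 2: conn=63 S1=49 S2=36 S3=49 S4=49 blocked=[]
Op 3: conn=57 S1=43 S2=36 S3=49 S4=49 blocked=[]
Op 4: conn=57 S1=43 S2=36 S3=59 S4=49 blocked=[]
Op 5: conn=78 S1=43 S2=36 S3=59 S4=49 blocked=[]
Op 6: conn=78 S1=43 S2=36 S3=59 S4=64 blocked=[]
Op 7: conn=78 S1=43 S2=55 S3=59 S4=64 blocked=[]
Op 8: conn=72 S1=37 S2=55 S3=59 S4=64 blocked=[]
Op 9: conn=72 S1=46 S2=55 S3=59 S4=64 blocked=[]
Op 10: conn=58 S1=46 S2=41 S3=59 S4=64 blocked=[]

Answer: 58 46 41 59 64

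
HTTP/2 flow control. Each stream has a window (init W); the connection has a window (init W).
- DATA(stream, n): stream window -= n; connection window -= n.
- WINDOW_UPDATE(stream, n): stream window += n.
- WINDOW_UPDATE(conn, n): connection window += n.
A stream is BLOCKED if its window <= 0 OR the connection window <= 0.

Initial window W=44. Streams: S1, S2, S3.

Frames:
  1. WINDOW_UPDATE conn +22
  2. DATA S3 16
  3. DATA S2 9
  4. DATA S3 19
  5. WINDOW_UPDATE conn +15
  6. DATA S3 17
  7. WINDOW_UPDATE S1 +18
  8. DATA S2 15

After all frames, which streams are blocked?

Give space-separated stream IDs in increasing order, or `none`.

Answer: S3

Derivation:
Op 1: conn=66 S1=44 S2=44 S3=44 blocked=[]
Op 2: conn=50 S1=44 S2=44 S3=28 blocked=[]
Op 3: conn=41 S1=44 S2=35 S3=28 blocked=[]
Op 4: conn=22 S1=44 S2=35 S3=9 blocked=[]
Op 5: conn=37 S1=44 S2=35 S3=9 blocked=[]
Op 6: conn=20 S1=44 S2=35 S3=-8 blocked=[3]
Op 7: conn=20 S1=62 S2=35 S3=-8 blocked=[3]
Op 8: conn=5 S1=62 S2=20 S3=-8 blocked=[3]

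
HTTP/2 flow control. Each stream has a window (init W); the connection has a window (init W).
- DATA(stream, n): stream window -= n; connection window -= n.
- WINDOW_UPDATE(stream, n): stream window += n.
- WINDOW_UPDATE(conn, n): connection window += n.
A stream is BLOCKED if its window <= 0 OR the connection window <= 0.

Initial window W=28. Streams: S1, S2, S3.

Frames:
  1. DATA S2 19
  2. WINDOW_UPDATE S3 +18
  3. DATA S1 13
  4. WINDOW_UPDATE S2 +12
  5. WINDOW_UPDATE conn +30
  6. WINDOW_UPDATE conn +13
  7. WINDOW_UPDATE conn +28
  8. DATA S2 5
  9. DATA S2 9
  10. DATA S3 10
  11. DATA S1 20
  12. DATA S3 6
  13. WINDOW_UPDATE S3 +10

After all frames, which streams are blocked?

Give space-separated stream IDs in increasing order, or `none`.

Answer: S1

Derivation:
Op 1: conn=9 S1=28 S2=9 S3=28 blocked=[]
Op 2: conn=9 S1=28 S2=9 S3=46 blocked=[]
Op 3: conn=-4 S1=15 S2=9 S3=46 blocked=[1, 2, 3]
Op 4: conn=-4 S1=15 S2=21 S3=46 blocked=[1, 2, 3]
Op 5: conn=26 S1=15 S2=21 S3=46 blocked=[]
Op 6: conn=39 S1=15 S2=21 S3=46 blocked=[]
Op 7: conn=67 S1=15 S2=21 S3=46 blocked=[]
Op 8: conn=62 S1=15 S2=16 S3=46 blocked=[]
Op 9: conn=53 S1=15 S2=7 S3=46 blocked=[]
Op 10: conn=43 S1=15 S2=7 S3=36 blocked=[]
Op 11: conn=23 S1=-5 S2=7 S3=36 blocked=[1]
Op 12: conn=17 S1=-5 S2=7 S3=30 blocked=[1]
Op 13: conn=17 S1=-5 S2=7 S3=40 blocked=[1]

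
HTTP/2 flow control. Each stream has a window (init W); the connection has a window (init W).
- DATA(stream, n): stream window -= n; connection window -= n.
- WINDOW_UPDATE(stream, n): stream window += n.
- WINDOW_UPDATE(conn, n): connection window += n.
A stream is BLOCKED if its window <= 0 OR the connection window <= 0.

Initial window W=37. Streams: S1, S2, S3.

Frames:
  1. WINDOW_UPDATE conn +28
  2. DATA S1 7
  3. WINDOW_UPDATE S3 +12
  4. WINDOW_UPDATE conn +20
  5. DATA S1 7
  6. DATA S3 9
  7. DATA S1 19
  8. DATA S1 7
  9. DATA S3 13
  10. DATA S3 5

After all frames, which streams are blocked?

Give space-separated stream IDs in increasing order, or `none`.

Op 1: conn=65 S1=37 S2=37 S3=37 blocked=[]
Op 2: conn=58 S1=30 S2=37 S3=37 blocked=[]
Op 3: conn=58 S1=30 S2=37 S3=49 blocked=[]
Op 4: conn=78 S1=30 S2=37 S3=49 blocked=[]
Op 5: conn=71 S1=23 S2=37 S3=49 blocked=[]
Op 6: conn=62 S1=23 S2=37 S3=40 blocked=[]
Op 7: conn=43 S1=4 S2=37 S3=40 blocked=[]
Op 8: conn=36 S1=-3 S2=37 S3=40 blocked=[1]
Op 9: conn=23 S1=-3 S2=37 S3=27 blocked=[1]
Op 10: conn=18 S1=-3 S2=37 S3=22 blocked=[1]

Answer: S1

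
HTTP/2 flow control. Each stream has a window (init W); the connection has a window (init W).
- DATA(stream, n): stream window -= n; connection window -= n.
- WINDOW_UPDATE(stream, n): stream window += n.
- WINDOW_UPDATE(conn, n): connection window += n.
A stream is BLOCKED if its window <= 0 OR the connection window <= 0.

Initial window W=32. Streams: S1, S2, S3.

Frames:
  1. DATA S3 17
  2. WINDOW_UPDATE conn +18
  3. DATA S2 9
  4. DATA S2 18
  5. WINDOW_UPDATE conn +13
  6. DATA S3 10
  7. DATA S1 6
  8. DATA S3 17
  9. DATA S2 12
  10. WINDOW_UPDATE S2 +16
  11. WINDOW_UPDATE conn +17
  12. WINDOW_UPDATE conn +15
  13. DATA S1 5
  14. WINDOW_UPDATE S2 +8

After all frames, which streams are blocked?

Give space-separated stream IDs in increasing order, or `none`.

Answer: S3

Derivation:
Op 1: conn=15 S1=32 S2=32 S3=15 blocked=[]
Op 2: conn=33 S1=32 S2=32 S3=15 blocked=[]
Op 3: conn=24 S1=32 S2=23 S3=15 blocked=[]
Op 4: conn=6 S1=32 S2=5 S3=15 blocked=[]
Op 5: conn=19 S1=32 S2=5 S3=15 blocked=[]
Op 6: conn=9 S1=32 S2=5 S3=5 blocked=[]
Op 7: conn=3 S1=26 S2=5 S3=5 blocked=[]
Op 8: conn=-14 S1=26 S2=5 S3=-12 blocked=[1, 2, 3]
Op 9: conn=-26 S1=26 S2=-7 S3=-12 blocked=[1, 2, 3]
Op 10: conn=-26 S1=26 S2=9 S3=-12 blocked=[1, 2, 3]
Op 11: conn=-9 S1=26 S2=9 S3=-12 blocked=[1, 2, 3]
Op 12: conn=6 S1=26 S2=9 S3=-12 blocked=[3]
Op 13: conn=1 S1=21 S2=9 S3=-12 blocked=[3]
Op 14: conn=1 S1=21 S2=17 S3=-12 blocked=[3]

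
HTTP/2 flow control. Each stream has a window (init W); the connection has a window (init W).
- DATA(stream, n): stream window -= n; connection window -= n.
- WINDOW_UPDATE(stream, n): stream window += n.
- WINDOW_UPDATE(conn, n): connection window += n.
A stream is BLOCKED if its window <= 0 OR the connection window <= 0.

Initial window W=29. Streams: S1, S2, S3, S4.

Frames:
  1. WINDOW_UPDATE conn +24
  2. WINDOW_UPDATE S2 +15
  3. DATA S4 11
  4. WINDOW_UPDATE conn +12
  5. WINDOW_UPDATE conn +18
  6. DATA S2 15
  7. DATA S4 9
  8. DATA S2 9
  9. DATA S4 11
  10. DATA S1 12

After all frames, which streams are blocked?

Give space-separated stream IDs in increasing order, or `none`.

Op 1: conn=53 S1=29 S2=29 S3=29 S4=29 blocked=[]
Op 2: conn=53 S1=29 S2=44 S3=29 S4=29 blocked=[]
Op 3: conn=42 S1=29 S2=44 S3=29 S4=18 blocked=[]
Op 4: conn=54 S1=29 S2=44 S3=29 S4=18 blocked=[]
Op 5: conn=72 S1=29 S2=44 S3=29 S4=18 blocked=[]
Op 6: conn=57 S1=29 S2=29 S3=29 S4=18 blocked=[]
Op 7: conn=48 S1=29 S2=29 S3=29 S4=9 blocked=[]
Op 8: conn=39 S1=29 S2=20 S3=29 S4=9 blocked=[]
Op 9: conn=28 S1=29 S2=20 S3=29 S4=-2 blocked=[4]
Op 10: conn=16 S1=17 S2=20 S3=29 S4=-2 blocked=[4]

Answer: S4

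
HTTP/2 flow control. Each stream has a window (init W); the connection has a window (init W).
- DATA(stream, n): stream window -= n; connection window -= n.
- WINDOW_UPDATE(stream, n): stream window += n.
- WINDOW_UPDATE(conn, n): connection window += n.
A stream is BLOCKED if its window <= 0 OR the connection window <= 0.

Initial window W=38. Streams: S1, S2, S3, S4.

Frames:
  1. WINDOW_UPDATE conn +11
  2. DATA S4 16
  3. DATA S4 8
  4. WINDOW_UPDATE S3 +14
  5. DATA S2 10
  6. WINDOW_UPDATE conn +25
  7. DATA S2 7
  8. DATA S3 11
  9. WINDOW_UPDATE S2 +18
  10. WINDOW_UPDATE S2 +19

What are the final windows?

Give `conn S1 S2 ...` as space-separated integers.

Op 1: conn=49 S1=38 S2=38 S3=38 S4=38 blocked=[]
Op 2: conn=33 S1=38 S2=38 S3=38 S4=22 blocked=[]
Op 3: conn=25 S1=38 S2=38 S3=38 S4=14 blocked=[]
Op 4: conn=25 S1=38 S2=38 S3=52 S4=14 blocked=[]
Op 5: conn=15 S1=38 S2=28 S3=52 S4=14 blocked=[]
Op 6: conn=40 S1=38 S2=28 S3=52 S4=14 blocked=[]
Op 7: conn=33 S1=38 S2=21 S3=52 S4=14 blocked=[]
Op 8: conn=22 S1=38 S2=21 S3=41 S4=14 blocked=[]
Op 9: conn=22 S1=38 S2=39 S3=41 S4=14 blocked=[]
Op 10: conn=22 S1=38 S2=58 S3=41 S4=14 blocked=[]

Answer: 22 38 58 41 14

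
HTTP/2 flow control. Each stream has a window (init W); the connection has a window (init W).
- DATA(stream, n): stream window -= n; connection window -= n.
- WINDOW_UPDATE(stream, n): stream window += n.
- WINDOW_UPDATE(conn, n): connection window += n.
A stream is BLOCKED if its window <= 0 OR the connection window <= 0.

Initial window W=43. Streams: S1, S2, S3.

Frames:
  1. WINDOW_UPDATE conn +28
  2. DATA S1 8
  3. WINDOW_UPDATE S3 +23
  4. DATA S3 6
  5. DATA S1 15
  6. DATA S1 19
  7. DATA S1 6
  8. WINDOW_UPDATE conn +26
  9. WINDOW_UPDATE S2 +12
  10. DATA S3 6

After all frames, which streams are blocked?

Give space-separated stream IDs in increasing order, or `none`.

Answer: S1

Derivation:
Op 1: conn=71 S1=43 S2=43 S3=43 blocked=[]
Op 2: conn=63 S1=35 S2=43 S3=43 blocked=[]
Op 3: conn=63 S1=35 S2=43 S3=66 blocked=[]
Op 4: conn=57 S1=35 S2=43 S3=60 blocked=[]
Op 5: conn=42 S1=20 S2=43 S3=60 blocked=[]
Op 6: conn=23 S1=1 S2=43 S3=60 blocked=[]
Op 7: conn=17 S1=-5 S2=43 S3=60 blocked=[1]
Op 8: conn=43 S1=-5 S2=43 S3=60 blocked=[1]
Op 9: conn=43 S1=-5 S2=55 S3=60 blocked=[1]
Op 10: conn=37 S1=-5 S2=55 S3=54 blocked=[1]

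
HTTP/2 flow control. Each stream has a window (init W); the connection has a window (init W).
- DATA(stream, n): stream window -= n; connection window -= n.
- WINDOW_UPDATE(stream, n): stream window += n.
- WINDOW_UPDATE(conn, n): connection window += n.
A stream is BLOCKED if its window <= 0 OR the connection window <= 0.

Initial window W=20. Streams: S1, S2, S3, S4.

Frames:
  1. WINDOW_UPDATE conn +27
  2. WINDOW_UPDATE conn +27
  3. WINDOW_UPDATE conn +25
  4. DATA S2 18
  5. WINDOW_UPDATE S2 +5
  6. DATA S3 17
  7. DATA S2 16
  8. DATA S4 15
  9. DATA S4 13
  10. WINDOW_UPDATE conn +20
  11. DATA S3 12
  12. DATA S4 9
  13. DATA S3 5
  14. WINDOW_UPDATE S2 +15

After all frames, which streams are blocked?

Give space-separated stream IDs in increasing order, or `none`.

Answer: S3 S4

Derivation:
Op 1: conn=47 S1=20 S2=20 S3=20 S4=20 blocked=[]
Op 2: conn=74 S1=20 S2=20 S3=20 S4=20 blocked=[]
Op 3: conn=99 S1=20 S2=20 S3=20 S4=20 blocked=[]
Op 4: conn=81 S1=20 S2=2 S3=20 S4=20 blocked=[]
Op 5: conn=81 S1=20 S2=7 S3=20 S4=20 blocked=[]
Op 6: conn=64 S1=20 S2=7 S3=3 S4=20 blocked=[]
Op 7: conn=48 S1=20 S2=-9 S3=3 S4=20 blocked=[2]
Op 8: conn=33 S1=20 S2=-9 S3=3 S4=5 blocked=[2]
Op 9: conn=20 S1=20 S2=-9 S3=3 S4=-8 blocked=[2, 4]
Op 10: conn=40 S1=20 S2=-9 S3=3 S4=-8 blocked=[2, 4]
Op 11: conn=28 S1=20 S2=-9 S3=-9 S4=-8 blocked=[2, 3, 4]
Op 12: conn=19 S1=20 S2=-9 S3=-9 S4=-17 blocked=[2, 3, 4]
Op 13: conn=14 S1=20 S2=-9 S3=-14 S4=-17 blocked=[2, 3, 4]
Op 14: conn=14 S1=20 S2=6 S3=-14 S4=-17 blocked=[3, 4]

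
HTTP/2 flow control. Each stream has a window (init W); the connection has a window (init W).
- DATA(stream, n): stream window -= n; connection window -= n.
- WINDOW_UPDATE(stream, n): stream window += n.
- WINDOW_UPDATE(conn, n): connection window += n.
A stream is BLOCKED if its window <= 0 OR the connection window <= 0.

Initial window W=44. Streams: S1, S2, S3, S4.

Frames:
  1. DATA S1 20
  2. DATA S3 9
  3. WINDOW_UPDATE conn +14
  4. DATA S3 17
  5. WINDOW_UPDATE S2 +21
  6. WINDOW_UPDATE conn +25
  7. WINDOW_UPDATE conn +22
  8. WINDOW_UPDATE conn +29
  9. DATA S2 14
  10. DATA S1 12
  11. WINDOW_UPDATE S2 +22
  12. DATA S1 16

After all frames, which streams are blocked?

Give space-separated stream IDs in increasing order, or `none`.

Op 1: conn=24 S1=24 S2=44 S3=44 S4=44 blocked=[]
Op 2: conn=15 S1=24 S2=44 S3=35 S4=44 blocked=[]
Op 3: conn=29 S1=24 S2=44 S3=35 S4=44 blocked=[]
Op 4: conn=12 S1=24 S2=44 S3=18 S4=44 blocked=[]
Op 5: conn=12 S1=24 S2=65 S3=18 S4=44 blocked=[]
Op 6: conn=37 S1=24 S2=65 S3=18 S4=44 blocked=[]
Op 7: conn=59 S1=24 S2=65 S3=18 S4=44 blocked=[]
Op 8: conn=88 S1=24 S2=65 S3=18 S4=44 blocked=[]
Op 9: conn=74 S1=24 S2=51 S3=18 S4=44 blocked=[]
Op 10: conn=62 S1=12 S2=51 S3=18 S4=44 blocked=[]
Op 11: conn=62 S1=12 S2=73 S3=18 S4=44 blocked=[]
Op 12: conn=46 S1=-4 S2=73 S3=18 S4=44 blocked=[1]

Answer: S1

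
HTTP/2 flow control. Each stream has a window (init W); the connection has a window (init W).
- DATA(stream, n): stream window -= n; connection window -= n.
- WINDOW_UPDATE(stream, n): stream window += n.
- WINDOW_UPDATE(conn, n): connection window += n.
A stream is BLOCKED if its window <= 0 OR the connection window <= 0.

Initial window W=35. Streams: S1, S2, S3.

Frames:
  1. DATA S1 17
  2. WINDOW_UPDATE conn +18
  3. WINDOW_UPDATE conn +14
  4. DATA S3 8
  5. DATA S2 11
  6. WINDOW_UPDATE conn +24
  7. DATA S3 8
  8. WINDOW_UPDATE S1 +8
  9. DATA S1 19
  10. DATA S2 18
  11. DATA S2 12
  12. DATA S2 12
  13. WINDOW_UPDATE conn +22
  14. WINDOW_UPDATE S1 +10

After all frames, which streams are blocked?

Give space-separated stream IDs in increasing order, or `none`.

Op 1: conn=18 S1=18 S2=35 S3=35 blocked=[]
Op 2: conn=36 S1=18 S2=35 S3=35 blocked=[]
Op 3: conn=50 S1=18 S2=35 S3=35 blocked=[]
Op 4: conn=42 S1=18 S2=35 S3=27 blocked=[]
Op 5: conn=31 S1=18 S2=24 S3=27 blocked=[]
Op 6: conn=55 S1=18 S2=24 S3=27 blocked=[]
Op 7: conn=47 S1=18 S2=24 S3=19 blocked=[]
Op 8: conn=47 S1=26 S2=24 S3=19 blocked=[]
Op 9: conn=28 S1=7 S2=24 S3=19 blocked=[]
Op 10: conn=10 S1=7 S2=6 S3=19 blocked=[]
Op 11: conn=-2 S1=7 S2=-6 S3=19 blocked=[1, 2, 3]
Op 12: conn=-14 S1=7 S2=-18 S3=19 blocked=[1, 2, 3]
Op 13: conn=8 S1=7 S2=-18 S3=19 blocked=[2]
Op 14: conn=8 S1=17 S2=-18 S3=19 blocked=[2]

Answer: S2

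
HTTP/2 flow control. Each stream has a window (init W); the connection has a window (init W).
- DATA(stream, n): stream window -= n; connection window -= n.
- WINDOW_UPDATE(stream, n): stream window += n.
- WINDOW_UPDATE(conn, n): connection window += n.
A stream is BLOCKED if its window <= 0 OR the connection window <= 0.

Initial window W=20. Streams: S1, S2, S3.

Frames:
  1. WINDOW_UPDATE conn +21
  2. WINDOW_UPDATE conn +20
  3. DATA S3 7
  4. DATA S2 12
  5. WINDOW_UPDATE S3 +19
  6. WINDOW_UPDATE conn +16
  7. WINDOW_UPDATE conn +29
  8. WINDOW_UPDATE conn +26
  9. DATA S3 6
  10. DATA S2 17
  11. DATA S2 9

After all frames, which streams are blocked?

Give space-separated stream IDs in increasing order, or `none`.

Answer: S2

Derivation:
Op 1: conn=41 S1=20 S2=20 S3=20 blocked=[]
Op 2: conn=61 S1=20 S2=20 S3=20 blocked=[]
Op 3: conn=54 S1=20 S2=20 S3=13 blocked=[]
Op 4: conn=42 S1=20 S2=8 S3=13 blocked=[]
Op 5: conn=42 S1=20 S2=8 S3=32 blocked=[]
Op 6: conn=58 S1=20 S2=8 S3=32 blocked=[]
Op 7: conn=87 S1=20 S2=8 S3=32 blocked=[]
Op 8: conn=113 S1=20 S2=8 S3=32 blocked=[]
Op 9: conn=107 S1=20 S2=8 S3=26 blocked=[]
Op 10: conn=90 S1=20 S2=-9 S3=26 blocked=[2]
Op 11: conn=81 S1=20 S2=-18 S3=26 blocked=[2]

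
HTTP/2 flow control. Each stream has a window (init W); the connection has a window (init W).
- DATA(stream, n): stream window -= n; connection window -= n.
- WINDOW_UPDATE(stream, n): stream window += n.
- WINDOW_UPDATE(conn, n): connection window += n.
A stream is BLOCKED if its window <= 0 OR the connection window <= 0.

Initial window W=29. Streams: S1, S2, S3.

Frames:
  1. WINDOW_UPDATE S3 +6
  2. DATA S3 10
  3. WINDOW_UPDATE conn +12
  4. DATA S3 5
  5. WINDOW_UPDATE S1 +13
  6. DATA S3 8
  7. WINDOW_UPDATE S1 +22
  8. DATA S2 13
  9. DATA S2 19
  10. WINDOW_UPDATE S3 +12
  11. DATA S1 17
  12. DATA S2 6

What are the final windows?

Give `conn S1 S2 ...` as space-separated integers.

Op 1: conn=29 S1=29 S2=29 S3=35 blocked=[]
Op 2: conn=19 S1=29 S2=29 S3=25 blocked=[]
Op 3: conn=31 S1=29 S2=29 S3=25 blocked=[]
Op 4: conn=26 S1=29 S2=29 S3=20 blocked=[]
Op 5: conn=26 S1=42 S2=29 S3=20 blocked=[]
Op 6: conn=18 S1=42 S2=29 S3=12 blocked=[]
Op 7: conn=18 S1=64 S2=29 S3=12 blocked=[]
Op 8: conn=5 S1=64 S2=16 S3=12 blocked=[]
Op 9: conn=-14 S1=64 S2=-3 S3=12 blocked=[1, 2, 3]
Op 10: conn=-14 S1=64 S2=-3 S3=24 blocked=[1, 2, 3]
Op 11: conn=-31 S1=47 S2=-3 S3=24 blocked=[1, 2, 3]
Op 12: conn=-37 S1=47 S2=-9 S3=24 blocked=[1, 2, 3]

Answer: -37 47 -9 24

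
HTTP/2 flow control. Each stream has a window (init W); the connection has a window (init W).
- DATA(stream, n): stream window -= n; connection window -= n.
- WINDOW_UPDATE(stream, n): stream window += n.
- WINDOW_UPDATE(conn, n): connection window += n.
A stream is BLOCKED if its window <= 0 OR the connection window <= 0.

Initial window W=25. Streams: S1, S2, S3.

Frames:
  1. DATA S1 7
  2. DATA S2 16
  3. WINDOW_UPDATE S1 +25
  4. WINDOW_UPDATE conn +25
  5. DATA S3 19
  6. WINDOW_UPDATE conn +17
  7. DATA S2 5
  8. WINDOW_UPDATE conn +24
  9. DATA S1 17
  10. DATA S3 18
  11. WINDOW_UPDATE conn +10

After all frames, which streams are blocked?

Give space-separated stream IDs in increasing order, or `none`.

Op 1: conn=18 S1=18 S2=25 S3=25 blocked=[]
Op 2: conn=2 S1=18 S2=9 S3=25 blocked=[]
Op 3: conn=2 S1=43 S2=9 S3=25 blocked=[]
Op 4: conn=27 S1=43 S2=9 S3=25 blocked=[]
Op 5: conn=8 S1=43 S2=9 S3=6 blocked=[]
Op 6: conn=25 S1=43 S2=9 S3=6 blocked=[]
Op 7: conn=20 S1=43 S2=4 S3=6 blocked=[]
Op 8: conn=44 S1=43 S2=4 S3=6 blocked=[]
Op 9: conn=27 S1=26 S2=4 S3=6 blocked=[]
Op 10: conn=9 S1=26 S2=4 S3=-12 blocked=[3]
Op 11: conn=19 S1=26 S2=4 S3=-12 blocked=[3]

Answer: S3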